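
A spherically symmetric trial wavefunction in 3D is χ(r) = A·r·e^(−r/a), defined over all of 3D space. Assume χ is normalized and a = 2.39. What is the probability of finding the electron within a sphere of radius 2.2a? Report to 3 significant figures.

With dV = 4πr²dr, the probability is ∫|χ|² dV over r ≤ 2.2a.
A² is fixed by ∫₀^∞ 4πr²|χ|² dr = 1, i.e. A² = (3·π·a^5)^(−1).
Let u = r/a; then A², 4π and the length scale all cancel, so P = ∫_{0}^{2.2} u^4·e^(-2·u) du ÷ ∫_{0}^{∞} u^4·e^(-2·u) du.
With ∫ u^4·e^(-2·u) du = -(u^4/2 + u^3 + 3·u^2/2 + 3·u/2 + 3/4)·e^(-2·u) + C, the region integral is ≈ 0.33661 and the full one is 3/4.
The region integral divided by the full integral gives P = 0.4488.

P ≈ 0.449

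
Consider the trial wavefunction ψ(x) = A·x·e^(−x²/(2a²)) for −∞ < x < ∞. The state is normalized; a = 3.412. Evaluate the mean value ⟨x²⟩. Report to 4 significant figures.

⟨x^2⟩ ≈ 17.46

The expectation value is the |ψ|²-weighted average of x^2: ∫ x^2|ψ|² dx.
Using the Gaussian integral ∫_{−∞}^{∞} e^(−αx²) dx = √(π/α), the ratio of the moment integral to the normalization integral gives ⟨x²⟩ = 3·a^2/2.
Putting a = 3.412 gives 17.463.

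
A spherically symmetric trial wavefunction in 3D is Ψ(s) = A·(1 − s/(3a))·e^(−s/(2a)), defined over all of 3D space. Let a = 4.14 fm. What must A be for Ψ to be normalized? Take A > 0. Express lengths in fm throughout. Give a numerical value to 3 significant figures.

A ≈ 0.0410 fm^(-3/2)

Require ∫ |Ψ|² 4πs² ds = 1 over the whole domain.
(Spherical symmetry: dV = 4πs² ds.)
Using ∫₀^∞ sⁿ e^(−αs) ds = n!/αⁿ⁺¹, the integral (without the A² prefactor) comes out to 8·π·a^3/3.
Setting this equal to 1 gives A² = 1/(8·π·a^3/3).
Substituting a = 4.14 gives A² = 0.001682, so A = 0.04101.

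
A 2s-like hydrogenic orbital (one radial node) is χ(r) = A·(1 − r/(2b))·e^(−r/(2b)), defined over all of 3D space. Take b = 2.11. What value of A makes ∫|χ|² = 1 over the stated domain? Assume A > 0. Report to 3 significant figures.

A ≈ 0.0651

Normalization requires ∫|χ|² 4πr² dr = 1, integrated from 0 to ∞.
In 3D with spherical symmetry the volume element is 4πr² dr.
∫|χ|² 4πr² dr = A²·(8·π·b^3).
Hence A² = 1/[8·π·b^3].
Plugging in b = 2.11 yields A = 0.06508.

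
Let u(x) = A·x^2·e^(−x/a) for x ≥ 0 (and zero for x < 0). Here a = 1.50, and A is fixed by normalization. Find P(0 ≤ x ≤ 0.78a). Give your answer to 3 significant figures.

P = ∫_{0}^{0.78a} |u(x)|² dx.
The normalization integral ∫|u|²dx over the whole domain equals 3·a^5/4·A², and A² cancels in the ratio.
Substituting t = x/a, A² and the length scale cancel in the ratio: P = ∫_{0}^{0.78} t^4·e^(-2·t) dt / ∫_{0}^{∞} t^4·e^(-2·t) dt.
Using ∫ t^4·e^(-2·t) dt = -(t^4/2 + t^3 + 3·t^2/2 + 3·t/2 + 3/4)·e^(-2·t), the numerator is ≈ 0.016157 and the denominator is 3/4.
This works out to P = 0.02154.

P ≈ 0.0215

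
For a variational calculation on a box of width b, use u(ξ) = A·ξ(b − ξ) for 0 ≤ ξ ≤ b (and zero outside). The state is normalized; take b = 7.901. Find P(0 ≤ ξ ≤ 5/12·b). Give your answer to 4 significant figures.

P ≈ 0.3466

|u|² is the probability density, so P = ∫_{0}^{5/12·b} |u|² dξ.
The normalization integral ∫|u|²dξ over the whole domain equals b^5/30·A², and A² cancels in the ratio.
Substituting t = ξ/b, A² and the length scale cancel in the ratio: P = ∫_{0}^{5/12} t^2·(1 - t)^2 dt / ∫_{0}^{1} t^2·(1 - t)^2 dt.
Using ∫ t^2·(1 - t)^2 dt = t^3·(6·t^2 - 15·t + 10)/30, the numerator is ≈ 0.0115540 and the denominator is 1/30.
This works out to P = 0.34662.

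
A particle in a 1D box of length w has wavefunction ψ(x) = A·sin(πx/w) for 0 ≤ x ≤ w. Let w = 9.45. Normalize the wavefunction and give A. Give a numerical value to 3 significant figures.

Normalization requires ∫|ψ|² dx = 1, integrated from 0 to w.
With ψ = A·sin(πx/w), the integral evaluates to A²·[w/2].
Plugging in w = 9.45 yields A = 0.4600.

A ≈ 0.460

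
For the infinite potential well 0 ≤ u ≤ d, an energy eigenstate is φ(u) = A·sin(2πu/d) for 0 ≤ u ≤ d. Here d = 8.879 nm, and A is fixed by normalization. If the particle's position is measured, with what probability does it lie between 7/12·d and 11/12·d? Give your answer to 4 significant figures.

P ≈ 0.4712

|φ|² is the probability density, so P = ∫_{7/12·d}^{11/12·d} |φ|² du.
With A² fixed by ∫|φ|² = 1, i.e. A² = (d/2)^(−1), substitute and integrate.
In terms of t = u/d (A² and the length scale cancel between numerator and denominator), P = [∫_{7/12}^{11/12} sin(2·π·t)^2 dt] / [∫_{0}^{1} sin(2·π·t)^2 dt].
Using ∫ sin(2·π·t)^2 dt = t/2 - sin(4·π·t)/(8·π), the numerator is √(3)/(8·π) + 1/6 and the denominator is 1/2.
Taking the ratio, P = (√(3)/4 + π/3)/π.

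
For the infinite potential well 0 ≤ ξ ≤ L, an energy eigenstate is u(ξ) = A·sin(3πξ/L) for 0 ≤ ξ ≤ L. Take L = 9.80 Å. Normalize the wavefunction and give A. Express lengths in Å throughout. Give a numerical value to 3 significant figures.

A ≈ 0.452 Å^(-1/2)

We need A² ∫|f|² dξ = 1, taking the integral from 0 to L.
The integral (without the A² prefactor) comes out to L/2.
So A² = (L/2)^(−1).
With L = 9.80: A² = 0.2041 and A = 0.4518.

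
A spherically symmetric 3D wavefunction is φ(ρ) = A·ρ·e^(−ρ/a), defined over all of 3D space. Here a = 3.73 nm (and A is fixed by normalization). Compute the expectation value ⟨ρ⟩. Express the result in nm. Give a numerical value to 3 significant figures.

⟨ρ⟩ ≈ 9.33 nm

⟨ρ⟩ = ∫ ρ |φ|² 4πρ² dρ over the full domain.
Since the A² factors cancel between numerator and denominator, ⟨ρ⟩ = 5·a/2.
Putting a = 3.73 gives 9.325.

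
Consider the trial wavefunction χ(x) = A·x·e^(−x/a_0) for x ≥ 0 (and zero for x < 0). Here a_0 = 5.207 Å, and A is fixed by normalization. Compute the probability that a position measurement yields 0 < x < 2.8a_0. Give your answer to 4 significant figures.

P ≈ 0.9176

|χ|² is the probability density, so P = ∫_{0}^{2.8a_0} |χ|² dx.
Since A² = 1/(a_0^3/4), this is the region integral divided by the full normalization integral.
Substituting u = x/a_0, A² and the length scale cancel in the ratio: P = ∫_{0}^{2.8} u^2·e^(-2·u) du / ∫_{0}^{∞} u^2·e^(-2·u) du.
With ∫ u^2·e^(-2·u) du = -(2·u^2 + 2·u + 1)·e^(-2·u)/4 + C, the region integral is 1/4 - 557·e^(-28/5)/100 and the full one is 1/4.
Taking the ratio, P = 0.91761.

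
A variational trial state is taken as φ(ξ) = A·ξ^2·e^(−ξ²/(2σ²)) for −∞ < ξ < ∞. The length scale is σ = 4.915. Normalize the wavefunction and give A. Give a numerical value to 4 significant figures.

The normalization condition is ∫|φ|² dξ = 1 from −∞ to ∞.
With φ = A·ξ^2·e^(−ξ²/(2σ²)), the integral evaluates to A²·[3·√(π)·σ^5/4].
With σ = 4.915: A² = 0.00026227 and A = 0.016195.

A ≈ 0.01619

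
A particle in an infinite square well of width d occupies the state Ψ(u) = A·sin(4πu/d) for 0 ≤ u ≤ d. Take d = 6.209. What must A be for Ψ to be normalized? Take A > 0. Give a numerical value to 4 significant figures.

We need A² ∫|f|² du = 1, taking the integral from 0 to d.
Carrying out the integral gives A² · d/2.
Setting this equal to 1 gives A² = 1/(d/2).
With d = 6.209: A² = 0.32211 and A = 0.56755.

A ≈ 0.5676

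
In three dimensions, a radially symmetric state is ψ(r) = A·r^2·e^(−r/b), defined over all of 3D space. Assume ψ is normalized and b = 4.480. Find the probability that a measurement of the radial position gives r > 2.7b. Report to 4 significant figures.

Integrate the radial probability density 4πr²|ψ|² over r > 2.7b.
The full normalization integral is A²·[45·π·b^7/2] = 1, fixing A².
In terms of u = r/b (A², 4π and the length scale all cancel between numerator and denominator), P = [∫_{2.7}^{∞} u^6·e^(-2·u) du] / [∫_{0}^{∞} u^6·e^(-2·u) du].
With ∫ u^6·e^(-2·u) du = -(4·u^6 + 12·u^5 + 30·u^4 + 60·u^3 + 90·u^2 + 90·u + 45)·e^(-2·u)/8 + C, the region integral is ≈ 3.94690 and the full one is 45/8.
Taking the ratio yields P = 0.70167.

P ≈ 0.7017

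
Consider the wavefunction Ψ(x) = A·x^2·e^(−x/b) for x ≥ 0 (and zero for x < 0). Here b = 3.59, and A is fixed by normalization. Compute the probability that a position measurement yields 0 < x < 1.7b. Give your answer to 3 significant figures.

P ≈ 0.256

The probability is P = ∫ |Ψ|² dx over [0, 1.7b].
Since A² = 1/(3·b^5/4), this is the region integral divided by the full normalization integral.
Substituting u = x/b, A² and the length scale cancel in the ratio: P = ∫_{0}^{1.7} u^4·e^(-2·u) du / ∫_{0}^{∞} u^4·e^(-2·u) du.
An antiderivative of u^4·e^(-2·u) is -(u^4/2 + u^3 + 3·u^2/2 + 3·u/2 + 3/4)·e^(-2·u); evaluating from 0 to 1.7 gives ≈ 0.19186, while the full integral is 3/4.
Taking the ratio, P = 0.2558.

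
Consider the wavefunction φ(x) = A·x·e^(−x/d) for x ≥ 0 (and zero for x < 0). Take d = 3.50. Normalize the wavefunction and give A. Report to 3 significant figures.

A ≈ 0.305

Require ∫ |φ|² dx = 1 over the whole domain.
With ∫₀^∞ x^2 e^(−αx) dx = 2!/α^3, carrying out the integral gives A² · d^3/4.
Plugging in d = 3.50 yields A = 0.3054.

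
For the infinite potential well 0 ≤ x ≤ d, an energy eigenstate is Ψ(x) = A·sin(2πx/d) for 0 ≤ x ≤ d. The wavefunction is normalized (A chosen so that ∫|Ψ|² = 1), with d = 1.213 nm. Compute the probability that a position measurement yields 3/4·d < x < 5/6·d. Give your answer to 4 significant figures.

|Ψ|² is the probability density, so P = ∫_{3/4·d}^{5/6·d} |Ψ|² dx.
The normalization integral ∫|Ψ|²dx over the whole domain equals d/2·A², and A² cancels in the ratio.
In terms of u = x/d (A² and the length scale cancel between numerator and denominator), P = [∫_{3/4}^{5/6} sin(2·π·u)^2 du] / [∫_{0}^{1} sin(2·π·u)^2 du].
With ∫ sin(2·π·u)^2 du = u/2 - sin(4·π·u)/(8·π) + C, the region integral is √(3)/(16·π) + 1/24 and the full one is 1/2.
Taking the ratio, P = (√(3)/8 + π/12)/π.

P ≈ 0.1522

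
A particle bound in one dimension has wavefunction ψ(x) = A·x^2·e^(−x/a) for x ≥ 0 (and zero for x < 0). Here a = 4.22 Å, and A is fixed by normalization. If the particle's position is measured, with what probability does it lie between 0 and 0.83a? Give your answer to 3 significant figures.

P ≈ 0.0271

The probability is P = ∫ |ψ|² dx over [0, 0.83a].
With A² fixed by ∫|ψ|² = 1, i.e. A² = (3·a^5/4)^(−1), substitute and integrate.
In terms of u = x/a (A² and the length scale cancel between numerator and denominator), P = [∫_{0}^{0.83} u^4·e^(-2·u) du] / [∫_{0}^{∞} u^4·e^(-2·u) du].
With ∫ u^4·e^(-2·u) du = -(u^4/2 + u^3 + 3·u^2/2 + 3·u/2 + 3/4)·e^(-2·u) + C, the region integral is ≈ 0.020355 and the full one is 3/4.
Taking the ratio, P = 0.02714.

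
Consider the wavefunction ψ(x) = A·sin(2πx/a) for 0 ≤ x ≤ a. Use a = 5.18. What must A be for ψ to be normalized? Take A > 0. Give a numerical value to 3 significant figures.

Require ∫ |ψ|² dx = 1 over the whole domain.
With ∫₀^a sin²(nπx/a) dx = a/2, the integral (without the A² prefactor) comes out to a/2.
Hence A² = 1/[a/2].
Substituting a = 5.18 gives A² = 0.3861, so A = 0.6214.

A ≈ 0.621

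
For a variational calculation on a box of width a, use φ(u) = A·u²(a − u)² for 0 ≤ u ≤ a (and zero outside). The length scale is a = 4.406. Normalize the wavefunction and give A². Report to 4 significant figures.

A^2 ≈ 0.001007

We need A² ∫|f|² du = 1, taking the integral from 0 to a.
The integral (without the A² prefactor) comes out to a^9/630.
So A² = (a^9/630)^(−1).
Plugging in a = 4.406 yields A = 0.031730.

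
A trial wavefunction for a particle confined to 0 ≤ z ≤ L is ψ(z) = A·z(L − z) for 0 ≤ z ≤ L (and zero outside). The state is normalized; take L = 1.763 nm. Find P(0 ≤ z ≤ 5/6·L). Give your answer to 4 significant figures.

P ≈ 0.9645

The probability is P = ∫ |ψ|² dz over [0, 5/6·L].
Since A² = 1/(L^5/30), this is the region integral divided by the full normalization integral.
Let u = z/L; then A² and the length scale cancel, so P = ∫_{0}^{5/6} u^2·(1 - u)^2 du ÷ ∫_{0}^{1} u^2·(1 - u)^2 du.
Using ∫ u^2·(1 - u)^2 du = u^3·(6·u^2 - 15·u + 10)/30, the numerator is 125/3888 and the denominator is 1/30.
Taking the ratio, P = 625/648.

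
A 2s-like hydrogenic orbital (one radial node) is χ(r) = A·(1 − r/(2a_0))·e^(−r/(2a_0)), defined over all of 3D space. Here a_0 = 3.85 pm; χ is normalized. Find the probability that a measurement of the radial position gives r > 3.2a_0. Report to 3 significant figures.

P = ∫ |χ|² 4πr² dr over r > 3.2a_0.
A² is fixed by ∫₀^∞ 4πr²|χ|² dr = 1, i.e. A² = (8·π·a_0^3)^(−1).
Substituting u = r/a_0, A², 4π and the length scale all cancel in the ratio: P = ∫_{3.2}^{∞} u^2·(1 - u/2)^2·e^(-u) du / ∫_{0}^{∞} u^2·(1 - u/2)^2·e^(-u) du.
An antiderivative of u^2·(1 - u/2)^2·e^(-u) is -(u^4/4 + u^2 + 2·u + 2)·e^(-u); evaluating from 3.2 to ∞ gives ≈ 1.8284, while the full integral is 2.
The region integral divided by the full integral gives P = 0.9142.

P ≈ 0.914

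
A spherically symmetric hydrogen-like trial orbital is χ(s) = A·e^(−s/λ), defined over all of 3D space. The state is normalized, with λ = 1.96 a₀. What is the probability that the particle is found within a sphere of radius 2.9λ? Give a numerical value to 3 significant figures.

Integrate the radial probability density 4πs²|χ|² over s ≤ 2.9λ.
Normalization gives A² = 1/(π·λ^3).
Substituting u = s/λ, A², 4π and the length scale all cancel in the ratio: P = ∫_{0}^{2.9} u^2·e^(-2·u) du / ∫_{0}^{∞} u^2·e^(-2·u) du.
Using ∫ u^2·e^(-2·u) du = -(2·u^2 + 2·u + 1)·e^(-2·u)/4, the numerator is 1/4 - 1181·e^(-29/5)/200 and the denominator is 1/4.
This evaluates to P = 0.9285.

P ≈ 0.928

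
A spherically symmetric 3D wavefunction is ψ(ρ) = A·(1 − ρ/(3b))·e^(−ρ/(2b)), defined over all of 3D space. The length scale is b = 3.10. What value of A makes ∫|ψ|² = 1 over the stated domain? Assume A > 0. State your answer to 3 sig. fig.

A ≈ 0.0633

The normalization condition is ∫|ψ|² 4πρ² dρ = 1 from 0 to ∞.
With ψ = A·(1 − ρ/(3b))·e^(−ρ/(2b)), the integral evaluates to A²·[8·π·b^3/3].
Setting this equal to 1 gives A² = 1/(8·π·b^3/3).
With b = 3.10: A² = 0.004007 and A = 0.06330.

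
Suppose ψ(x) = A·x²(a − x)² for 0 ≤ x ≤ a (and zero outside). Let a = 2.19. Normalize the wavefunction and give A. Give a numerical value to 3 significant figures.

We need A² ∫|f|² dx = 1, taking the integral from 0 to a.
Expanding the polynomial and integrating term by term, carrying out the integral gives A² · a^9/630.
Setting this equal to 1 gives A² = 1/(a^9/630).
Substituting a = 2.19 gives A² = 0.5437, so A = 0.7373.

A ≈ 0.737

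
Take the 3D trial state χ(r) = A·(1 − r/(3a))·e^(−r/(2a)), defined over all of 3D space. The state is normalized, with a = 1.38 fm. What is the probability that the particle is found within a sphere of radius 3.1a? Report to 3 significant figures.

With dV = 4πr²dr, the probability is ∫|χ|² dV over r ≤ 3.1a.
The full normalization integral is A²·[8·π·a^3/3] = 1, fixing A².
Substituting u = r/a, A², 4π and the length scale all cancel in the ratio: P = ∫_{0}^{3.1} u^2·(1 - u/3)^2·e^(-u) du / ∫_{0}^{∞} u^2·(1 - u/3)^2·e^(-u) du.
With ∫ u^2·(1 - u/3)^2·e^(-u) du = (-u^4 + 2·u^3 - 3·u^2 - 6·u - 6)·e^(-u)/9 + C, the region integral is ≈ 0.23519 and the full one is 2/3.
This evaluates to P = 0.3528.

P ≈ 0.353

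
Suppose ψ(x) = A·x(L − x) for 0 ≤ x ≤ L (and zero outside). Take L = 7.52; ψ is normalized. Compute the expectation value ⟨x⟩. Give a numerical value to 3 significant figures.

⟨x⟩ = ∫ x |ψ|² dx over the full domain.
Since the A² factors cancel between numerator and denominator, ⟨x⟩ = L/2.
Putting L = 7.52 gives 3.760.

⟨x⟩ ≈ 3.76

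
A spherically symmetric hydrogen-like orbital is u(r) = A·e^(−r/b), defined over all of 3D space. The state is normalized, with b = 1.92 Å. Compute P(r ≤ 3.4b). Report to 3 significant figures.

With dV = 4πr²dr, the probability is ∫|u|² dV over r ≤ 3.4b.
Normalization gives A² = 1/(π·b^3).
Let t = r/b; then A², 4π and the length scale all cancel, so P = ∫_{0}^{3.4} t^2·e^(-2·t) dt ÷ ∫_{0}^{∞} t^2·e^(-2·t) dt.
With ∫ t^2·e^(-2·t) dt = -(2·t^2 + 2·t + 1)·e^(-2·t)/4 + C, the region integral is 1/4 - 773·e^(-34/5)/100 and the full one is 1/4.
This evaluates to P = 0.9656.

P ≈ 0.966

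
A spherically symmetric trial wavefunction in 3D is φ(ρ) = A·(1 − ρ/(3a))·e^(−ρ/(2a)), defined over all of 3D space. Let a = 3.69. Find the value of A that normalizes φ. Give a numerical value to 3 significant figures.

The normalization condition is ∫|φ|² 4πρ² dρ = 1 from 0 to ∞.
In 3D with spherical symmetry the volume element is 4πρ² dρ.
With ∫₀^∞ ρ^4 e^(−αρ) dρ = 4!/α^5, ∫|φ|² 4πρ² dρ = A²·(8·π·a^3/3).
Hence A² = 1/[8·π·a^3/3].
Plugging in a = 3.69 yields A = 0.04874.

A ≈ 0.0487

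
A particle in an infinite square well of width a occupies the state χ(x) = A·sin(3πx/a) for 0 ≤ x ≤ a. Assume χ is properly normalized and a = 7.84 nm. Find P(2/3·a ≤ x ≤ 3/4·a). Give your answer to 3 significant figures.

The probability is P = ∫ |χ|² dx over [2/3·a, 3/4·a].
Since A² = 1/(a/2), this is the region integral divided by the full normalization integral.
Let u = x/a; then A² and the length scale cancel, so P = ∫_{2/3}^{3/4} sin(3·π·u)^2 du ÷ ∫_{0}^{1} sin(3·π·u)^2 du.
Using ∫ sin(3·π·u)^2 du = u/2 - sin(6·π·u)/(12·π), the numerator is 1/24 - 1/(12·π) and the denominator is 1/2.
This works out to P = (-2 + π)/(12·π).

P ≈ 0.0303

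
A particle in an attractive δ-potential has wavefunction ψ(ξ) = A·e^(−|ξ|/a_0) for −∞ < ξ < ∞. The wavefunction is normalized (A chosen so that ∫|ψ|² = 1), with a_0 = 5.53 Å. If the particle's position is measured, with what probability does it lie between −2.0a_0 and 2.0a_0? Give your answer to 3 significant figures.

The probability is P = ∫ |ψ|² dξ over [−2.0a_0, 2.0a_0].
With A² fixed by ∫|ψ|² = 1, i.e. A² = (a_0)^(−1), substitute and integrate.
Both integrals are even about ξ = 0, so only the ξ ≥ 0 halves are needed (the factors of 2 cancel). In terms of u = ξ/a_0 (A² and the length scale cancel between numerator and denominator), P = [∫_{0}^{2.0} e^(-2·u) du] / [∫_{0}^{∞} e^(-2·u) du].
With ∫ e^(-2·u) du = -e^(-2·u)/2 + C, the region integral is 1/2 - e^(-4)/2 and the full one is 1/2.
This works out to P = 0.9817.

P ≈ 0.982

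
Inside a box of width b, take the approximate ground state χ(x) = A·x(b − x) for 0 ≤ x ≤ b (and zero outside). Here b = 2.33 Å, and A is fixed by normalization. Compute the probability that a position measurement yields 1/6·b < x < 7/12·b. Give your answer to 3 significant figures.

|χ|² is the probability density, so P = ∫_{1/6·b}^{7/12·b} |χ|² dx.
Since A² = 1/(b^5/30), this is the region integral divided by the full normalization integral.
Let u = x/b; then A² and the length scale cancel, so P = ∫_{1/6}^{7/12} u^2·(1 - u)^2 du ÷ ∫_{0}^{1} u^2·(1 - u)^2 du.
With ∫ u^2·(1 - u)^2 du = u^3·(6·u^2 - 15·u + 10)/30 + C, the region integral is ≈ 0.020596 and the full one is 1/30.
The result is P = 0.6179.

P ≈ 0.618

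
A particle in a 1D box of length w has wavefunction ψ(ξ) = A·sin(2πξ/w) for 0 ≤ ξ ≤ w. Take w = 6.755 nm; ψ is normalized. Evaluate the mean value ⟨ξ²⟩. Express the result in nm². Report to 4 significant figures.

The expectation value is the |ψ|²-weighted average of ξ^2: ∫ ξ^2|ψ|² dξ.
Evaluating both integrals, ⟨ξ²⟩ = -w^2/(8·π^2) + w^2/3.
Putting w = 6.755 gives 14.632.

⟨ξ^2⟩ ≈ 14.63 nm^2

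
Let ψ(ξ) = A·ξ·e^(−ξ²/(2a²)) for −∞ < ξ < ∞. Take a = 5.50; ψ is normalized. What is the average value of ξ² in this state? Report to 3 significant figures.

⟨ξ²⟩ = ∫ ξ^2 |ψ|² dξ over the full domain.
Since the A² factors cancel between numerator and denominator, ⟨ξ²⟩ = 3·a^2/2.
With a = 5.50, ⟨ξ^2⟩ = 45.38.

⟨ξ^2⟩ ≈ 45.4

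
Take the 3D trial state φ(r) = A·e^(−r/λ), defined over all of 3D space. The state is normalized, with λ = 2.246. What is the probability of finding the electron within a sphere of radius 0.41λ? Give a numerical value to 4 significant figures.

P ≈ 0.05034

P = ∫ |φ|² 4πr² dr over r ≤ 0.41λ.
A² is fixed by ∫₀^∞ 4πr²|φ|² dr = 1, i.e. A² = (π·λ^3)^(−1).
Substituting u = r/λ, A², 4π and the length scale all cancel in the ratio: P = ∫_{0}^{0.41} u^2·e^(-2·u) du / ∫_{0}^{∞} u^2·e^(-2·u) du.
With ∫ u^2·e^(-2·u) du = -(2·u^2 + 2·u + 1)·e^(-2·u)/4 + C, the region integral is ≈ 0.0125853 and the full one is 1/4.
This evaluates to P = 0.050341.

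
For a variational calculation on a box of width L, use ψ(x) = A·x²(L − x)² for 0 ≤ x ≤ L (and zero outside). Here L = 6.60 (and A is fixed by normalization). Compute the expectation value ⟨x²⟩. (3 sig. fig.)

⟨x²⟩ = ∫ x^2 |ψ|² dx over the full domain.
Evaluating both integrals, ⟨x²⟩ = 3·L^2/11.
Putting L = 6.60 gives 11.88.

⟨x^2⟩ ≈ 11.9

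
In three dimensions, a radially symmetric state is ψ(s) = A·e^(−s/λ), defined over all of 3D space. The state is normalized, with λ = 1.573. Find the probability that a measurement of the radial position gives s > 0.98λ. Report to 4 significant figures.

Integrate the radial probability density 4πs²|ψ|² over s > 0.98λ.
Normalization gives A² = 1/(π·λ^3).
In terms of u = s/λ (A², 4π and the length scale all cancel between numerator and denominator), P = [∫_{0.98}^{∞} u^2·e^(-2·u) du] / [∫_{0}^{∞} u^2·e^(-2·u) du].
An antiderivative of u^2·e^(-2·u) is -(2·u^2 + 2·u + 1)·e^(-2·u)/4; evaluating from 0.98 to ∞ gives 6101·e^(-49/25)/5000, while the full integral is 1/4.
The region integral divided by the full integral gives P = 0.68750.

P ≈ 0.6875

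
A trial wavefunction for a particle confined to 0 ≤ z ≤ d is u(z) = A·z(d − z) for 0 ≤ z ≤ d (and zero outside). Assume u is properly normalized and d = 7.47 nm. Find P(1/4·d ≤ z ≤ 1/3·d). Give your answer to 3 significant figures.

P ≈ 0.106

|u|² is the probability density, so P = ∫_{1/4·d}^{1/3·d} |u|² dz.
Since A² = 1/(d^5/30), this is the region integral divided by the full normalization integral.
Substituting t = z/d, A² and the length scale cancel in the ratio: P = ∫_{1/4}^{1/3} t^2·(1 - t)^2 dt / ∫_{0}^{1} t^2·(1 - t)^2 dt.
With ∫ t^2·(1 - t)^2 dt = t^3·(6·t^2 - 15·t + 10)/30 + C, the region integral is ≈ 0.0035454 and the full one is 1/30.
Evaluating gives P = 0.1064.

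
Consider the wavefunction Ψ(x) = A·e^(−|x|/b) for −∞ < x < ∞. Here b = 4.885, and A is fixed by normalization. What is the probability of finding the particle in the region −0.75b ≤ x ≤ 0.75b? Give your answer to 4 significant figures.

The probability is P = ∫ |Ψ|² dx over [−0.75b, 0.75b].
Since A² = 1/(b), this is the region integral divided by the full normalization integral.
Both integrals are even about x = 0, so only the x ≥ 0 halves are needed (the factors of 2 cancel). In terms of u = x/b (A² and the length scale cancel between numerator and denominator), P = [∫_{0}^{0.75} e^(-2·u) du] / [∫_{0}^{∞} e^(-2·u) du].
With ∫ e^(-2·u) du = -e^(-2·u)/2 + C, the region integral is 1/2 - e^(-3/2)/2 and the full one is 1/2.
The result is P = 0.77687.

P ≈ 0.7769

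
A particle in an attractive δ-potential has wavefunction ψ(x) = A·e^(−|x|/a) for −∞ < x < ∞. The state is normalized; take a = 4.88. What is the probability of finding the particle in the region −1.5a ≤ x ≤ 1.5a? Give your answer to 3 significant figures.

P ≈ 0.950

The probability is P = ∫ |ψ|² dx over [−1.5a, 1.5a].
Since A² = 1/(a), this is the region integral divided by the full normalization integral.
By symmetry take twice the x ≥ 0 contribution in numerator and denominator; the 2's cancel. Substituting u = x/a, A² and the length scale cancel in the ratio: P = ∫_{0}^{1.5} e^(-2·u) du / ∫_{0}^{∞} e^(-2·u) du.
Using ∫ e^(-2·u) du = -e^(-2·u)/2, the numerator is 1/2 - e^(-3)/2 and the denominator is 1/2.
This works out to P = 0.9502.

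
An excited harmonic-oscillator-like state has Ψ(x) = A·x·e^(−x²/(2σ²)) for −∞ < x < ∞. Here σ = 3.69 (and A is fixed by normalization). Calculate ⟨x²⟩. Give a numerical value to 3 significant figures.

⟨x^2⟩ ≈ 20.4

By definition ⟨x²⟩ = ∫ x^2 |Ψ(x)|² dx.
The ratio of the moment integral to the normalization integral gives ⟨x²⟩ = 3·σ^2/2.
With σ = 3.69, ⟨x^2⟩ = 20.42.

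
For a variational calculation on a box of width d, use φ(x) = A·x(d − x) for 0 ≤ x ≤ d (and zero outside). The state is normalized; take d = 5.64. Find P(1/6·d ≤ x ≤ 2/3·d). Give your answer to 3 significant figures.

The probability is P = ∫ |φ|² dx over [1/6·d, 2/3·d].
With A² fixed by ∫|φ|² = 1, i.e. A² = (d^5/30)^(−1), substitute and integrate.
In terms of u = x/d (A² and the length scale cancel between numerator and denominator), P = [∫_{1/6}^{2/3} u^2·(1 - u)^2 du] / [∫_{0}^{1} u^2·(1 - u)^2 du].
An antiderivative of u^2·(1 - u)^2 is u^3·(6·u^2 - 15·u + 10)/30; evaluating from 1/6 to 2/3 gives 163/6480, while the full integral is 1/30.
Evaluating gives P = 163/216.

P ≈ 0.755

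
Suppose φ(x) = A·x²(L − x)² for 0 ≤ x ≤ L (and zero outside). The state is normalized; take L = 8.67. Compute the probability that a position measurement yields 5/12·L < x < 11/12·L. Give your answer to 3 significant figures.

P = ∫_{5/12·L}^{11/12·L} |φ(x)|² dx.
Since A² = 1/(L^9/630), this is the region integral divided by the full normalization integral.
Substituting u = x/L, A² and the length scale cancel in the ratio: P = ∫_{5/12}^{11/12} u^4·(1 - u)^4 du / ∫_{0}^{1} u^4·(1 - u)^4 du.
With ∫ u^4·(1 - u)^4 du = u^5·(70·u^4 - 315·u^3 + 540·u^2 - 420·u + 126)/630 + C, the region integral is ≈ 0.0011068 and the full one is 1/630.
Evaluating gives P = 0.6973.

P ≈ 0.697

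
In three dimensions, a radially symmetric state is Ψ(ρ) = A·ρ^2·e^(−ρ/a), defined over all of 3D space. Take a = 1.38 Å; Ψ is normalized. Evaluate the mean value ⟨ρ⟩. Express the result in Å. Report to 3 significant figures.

⟨ρ⟩ = ∫ ρ |Ψ|² 4πρ² dρ over the full domain.
Recall ∫₀^∞ ρ^m e^(−ρ/β) dρ = m!·β^(m+1), evaluating both integrals, ⟨ρ⟩ = 7·a/2.
Putting a = 1.38 gives 4.830.

⟨ρ⟩ ≈ 4.83 Å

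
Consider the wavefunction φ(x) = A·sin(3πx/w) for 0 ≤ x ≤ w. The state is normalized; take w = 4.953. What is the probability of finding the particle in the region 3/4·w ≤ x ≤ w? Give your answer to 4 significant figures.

P = ∫_{3/4·w}^{w} |φ(x)|² dx.
Since A² = 1/(w/2), this is the region integral divided by the full normalization integral.
Substituting u = x/w, A² and the length scale cancel in the ratio: P = ∫_{3/4}^{1} sin(3·π·u)^2 du / ∫_{0}^{1} sin(3·π·u)^2 du.
An antiderivative of sin(3·π·u)^2 is u/2 - sin(6·π·u)/(12·π); evaluating from 3/4 to 1 gives 1/(12·π) + 1/8, while the full integral is 1/2.
Taking the ratio, P = (2 + 3·π)/(12·π).

P ≈ 0.3031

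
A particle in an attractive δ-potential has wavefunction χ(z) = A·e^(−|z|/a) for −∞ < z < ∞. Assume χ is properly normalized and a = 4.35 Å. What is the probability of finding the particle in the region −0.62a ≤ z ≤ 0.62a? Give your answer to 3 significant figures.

P ≈ 0.711

|χ|² is the probability density, so P = ∫_{−0.62a}^{0.62a} |χ|² dz.
The normalization integral ∫|χ|²dz over the whole domain equals a·A², and A² cancels in the ratio.
By symmetry take twice the z ≥ 0 contribution in numerator and denominator; the 2's cancel. Let u = z/a; then A² and the length scale cancel, so P = ∫_{0}^{0.62} e^(-2·u) du ÷ ∫_{0}^{∞} e^(-2·u) du.
An antiderivative of e^(-2·u) is -e^(-2·u)/2; evaluating from 0 to 0.62 gives 1/2 - e^(-31/25)/2, while the full integral is 1/2.
Taking the ratio, P = 0.7106.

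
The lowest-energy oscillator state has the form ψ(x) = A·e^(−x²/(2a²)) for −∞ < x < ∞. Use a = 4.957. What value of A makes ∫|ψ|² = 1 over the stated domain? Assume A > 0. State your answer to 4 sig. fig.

We need A² ∫|f|² dx = 1, taking the integral from −∞ to ∞.
Differentiating ∫e^(−αx²) dx = √(π/α) under α to get the higher moments, with ψ = A·e^(−x²/(2a²)), the integral evaluates to A²·[√(π)·a].
Hence A² = 1/[√(π)·a].
Substituting a = 4.957 gives A² = 0.11382, so A = 0.33737.

A ≈ 0.3374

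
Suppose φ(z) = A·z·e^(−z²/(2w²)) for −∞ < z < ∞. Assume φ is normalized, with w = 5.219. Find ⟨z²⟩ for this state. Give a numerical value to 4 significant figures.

⟨z^2⟩ ≈ 40.86

By definition ⟨z²⟩ = ∫ z^2 |φ(z)|² dz.
With ∫_{−∞}^{∞} z^(2m) e^(−αz²) dz = (2m−1)!!·√π / (2^m α^(m+1/2)), since the A² factors cancel between numerator and denominator, ⟨z²⟩ = 3·w^2/2.
With w = 5.219, ⟨z^2⟩ = 40.857.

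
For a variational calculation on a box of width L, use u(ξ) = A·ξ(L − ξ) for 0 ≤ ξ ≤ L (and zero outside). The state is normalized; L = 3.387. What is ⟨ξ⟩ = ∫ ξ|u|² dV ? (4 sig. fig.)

By definition ⟨ξ⟩ = ∫ ξ |u(ξ)|² dξ.
Expanding the polynomial and integrating term by term, the ratio of the moment integral to the normalization integral gives ⟨ξ⟩ = L/2.
With L = 3.387, ⟨ξ⟩ = 1.6935.

⟨ξ⟩ ≈ 1.694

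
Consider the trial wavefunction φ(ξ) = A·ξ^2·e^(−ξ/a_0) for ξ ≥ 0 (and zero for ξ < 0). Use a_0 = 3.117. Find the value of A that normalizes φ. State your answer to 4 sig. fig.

A ≈ 0.06732

The normalization condition is ∫|φ|² dξ = 1 from 0 to ∞.
The integral (without the A² prefactor) comes out to 3·a_0^5/4.
Setting this equal to 1 gives A² = 1/(3·a_0^5/4).
Plugging in a_0 = 3.117 yields A = 0.067317.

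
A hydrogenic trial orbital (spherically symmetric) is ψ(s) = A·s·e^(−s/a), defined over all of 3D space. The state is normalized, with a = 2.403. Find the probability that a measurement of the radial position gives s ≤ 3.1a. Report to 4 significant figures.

P ≈ 0.7408

With dV = 4πs²ds, the probability is ∫|ψ|² dV over s ≤ 3.1a.
A² is fixed by ∫₀^∞ 4πs²|ψ|² ds = 1, i.e. A² = (3·π·a^5)^(−1).
Let u = s/a; then A², 4π and the length scale all cancel, so P = ∫_{0}^{3.1} u^4·e^(-2·u) du ÷ ∫_{0}^{∞} u^4·e^(-2·u) du.
With ∫ u^4·e^(-2·u) du = -(u^4/2 + u^3 + 3·u^2/2 + 3·u/2 + 3/4)·e^(-2·u) + C, the region integral is ≈ 0.555617 and the full one is 3/4.
This evaluates to P = 0.74082.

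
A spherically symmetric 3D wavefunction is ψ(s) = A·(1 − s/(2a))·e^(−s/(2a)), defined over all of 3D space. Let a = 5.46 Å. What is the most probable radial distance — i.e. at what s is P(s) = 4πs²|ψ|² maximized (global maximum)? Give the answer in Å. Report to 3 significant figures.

s ≈ 28.6 Å

Differentiate P(s) = 4πs²|ψ|² with respect to s and set to zero.
Solving yields s = a·(√(5) + 3).
With a = 5.46, the most probable radial distance is 28.59 Å.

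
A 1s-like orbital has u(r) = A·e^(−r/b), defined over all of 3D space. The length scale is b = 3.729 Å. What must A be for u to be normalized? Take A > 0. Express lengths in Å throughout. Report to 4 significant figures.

A ≈ 0.07835 Å^(-3/2)

Require ∫ |u|² 4πr² dr = 1 over the whole domain.
In 3D with spherical symmetry the volume element is 4πr² dr.
Recall ∫₀^∞ r^m e^(−r/β) dr = m!·β^(m+1), the integral (without the A² prefactor) comes out to π·b^3.
Setting this equal to 1 gives A² = 1/(π·b^3).
Substituting b = 3.729 gives A² = 0.0061387, so A = 0.078350.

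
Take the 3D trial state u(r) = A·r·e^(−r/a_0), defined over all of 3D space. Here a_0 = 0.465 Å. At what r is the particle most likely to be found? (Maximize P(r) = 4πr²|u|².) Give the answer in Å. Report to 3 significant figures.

Differentiate P(r) = 4πr²|u|² with respect to r and set to zero.
This gives r = 2·a_0.
With a_0 = 0.465, the most probable radial distance is 0.9300 Å.

r ≈ 0.930 Å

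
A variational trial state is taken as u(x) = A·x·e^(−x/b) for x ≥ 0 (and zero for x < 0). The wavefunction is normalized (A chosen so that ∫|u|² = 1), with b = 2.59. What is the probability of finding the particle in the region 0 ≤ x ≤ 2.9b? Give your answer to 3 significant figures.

P ≈ 0.928

The probability is P = ∫ |u|² dx over [0, 2.9b].
Since A² = 1/(b^3/4), this is the region integral divided by the full normalization integral.
In terms of t = x/b (A² and the length scale cancel between numerator and denominator), P = [∫_{0}^{2.9} t^2·e^(-2·t) dt] / [∫_{0}^{∞} t^2·e^(-2·t) dt].
With ∫ t^2·e^(-2·t) dt = -(2·t^2 + 2·t + 1)·e^(-2·t)/4 + C, the region integral is 1/4 - 1181·e^(-29/5)/200 and the full one is 1/4.
Taking the ratio, P = 0.9285.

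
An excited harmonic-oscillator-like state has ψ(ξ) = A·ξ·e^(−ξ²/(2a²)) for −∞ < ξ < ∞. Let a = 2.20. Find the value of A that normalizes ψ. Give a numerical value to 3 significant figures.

A ≈ 0.326

The normalization condition is ∫|ψ|² dξ = 1 from −∞ to ∞.
Carrying out the integral gives A² · √(π)·a^3/2.
Setting this equal to 1 gives A² = 1/(√(π)·a^3/2).
Substituting a = 2.20 gives A² = 0.1060, so A = 0.3255.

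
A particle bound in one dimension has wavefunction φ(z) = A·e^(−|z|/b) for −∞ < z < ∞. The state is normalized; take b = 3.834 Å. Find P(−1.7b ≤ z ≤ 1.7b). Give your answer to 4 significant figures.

The probability is P = ∫ |φ|² dz over [−1.7b, 1.7b].
The normalization integral ∫|φ|²dz over the whole domain equals b·A², and A² cancels in the ratio.
By symmetry take twice the z ≥ 0 contribution in numerator and denominator; the 2's cancel. Let u = z/b; then A² and the length scale cancel, so P = ∫_{0}^{1.7} e^(-2·u) du ÷ ∫_{0}^{∞} e^(-2·u) du.
Using ∫ e^(-2·u) du = -e^(-2·u)/2, the numerator is 1/2 - e^(-17/5)/2 and the denominator is 1/2.
Evaluating gives P = 0.96663.

P ≈ 0.9666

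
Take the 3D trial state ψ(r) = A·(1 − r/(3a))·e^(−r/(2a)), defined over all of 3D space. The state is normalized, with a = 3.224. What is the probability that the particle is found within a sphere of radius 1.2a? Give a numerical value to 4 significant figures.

P = ∫ |ψ|² 4πr² dr over r ≤ 1.2a.
The full normalization integral is A²·[8·π·a^3/3] = 1, fixing A².
Let u = r/a; then A², 4π and the length scale all cancel, so P = ∫_{0}^{1.2} u^2·(1 - u/3)^2·e^(-u) du ÷ ∫_{0}^{∞} u^2·(1 - u/3)^2·e^(-u) du.
An antiderivative of u^2·(1 - u/3)^2·e^(-u) is (-u^4 + 2·u^3 - 3·u^2 - 6·u - 6)·e^(-u)/9; evaluating from 0 to 1.2 gives 2/3 - 3362·e^(-6/5)/1875, while the full integral is 2/3.
This evaluates to P = 0.18991.

P ≈ 0.1899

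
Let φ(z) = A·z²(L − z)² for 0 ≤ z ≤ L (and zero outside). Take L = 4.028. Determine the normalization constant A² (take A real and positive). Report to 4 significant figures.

Normalization requires ∫|φ|² dz = 1, integrated from 0 to L.
Expanding the polynomial and integrating term by term, carrying out the integral gives A² · L^9/630.
Setting this equal to 1 gives A² = 1/(L^9/630).
With L = 4.028: A² = 0.0022570 and A = 0.047508.

A^2 ≈ 0.002257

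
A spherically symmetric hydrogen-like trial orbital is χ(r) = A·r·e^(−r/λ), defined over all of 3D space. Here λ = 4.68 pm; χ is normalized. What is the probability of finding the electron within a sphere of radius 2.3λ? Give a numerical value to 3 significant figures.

P ≈ 0.487

Integrate the radial probability density 4πr²|χ|² over r ≤ 2.3λ.
A² is fixed by ∫₀^∞ 4πr²|χ|² dr = 1, i.e. A² = (3·π·λ^5)^(−1).
Let u = r/λ; then A², 4π and the length scale all cancel, so P = ∫_{0}^{2.3} u^4·e^(-2·u) du ÷ ∫_{0}^{∞} u^4·e^(-2·u) du.
An antiderivative of u^4·e^(-2·u) is -(u^4/2 + u^3 + 3·u^2/2 + 3·u/2 + 3/4)·e^(-2·u); evaluating from 0 to 2.3 gives ≈ 0.36507, while the full integral is 3/4.
This evaluates to P = 0.4868.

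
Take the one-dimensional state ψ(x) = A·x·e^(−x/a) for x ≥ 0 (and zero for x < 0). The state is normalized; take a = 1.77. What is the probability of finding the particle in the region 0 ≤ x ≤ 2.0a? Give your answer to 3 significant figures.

P ≈ 0.762

The probability is P = ∫ |ψ|² dx over [0, 2.0a].
The normalization integral ∫|ψ|²dx over the whole domain equals a^3/4·A², and A² cancels in the ratio.
In terms of u = x/a (A² and the length scale cancel between numerator and denominator), P = [∫_{0}^{2.0} u^2·e^(-2·u) du] / [∫_{0}^{∞} u^2·e^(-2·u) du].
An antiderivative of u^2·e^(-2·u) is -(2·u^2 + 2·u + 1)·e^(-2·u)/4; evaluating from 0 to 2.0 gives 1/4 - 13·e^(-4)/4, while the full integral is 1/4.
The result is P = 0.7619.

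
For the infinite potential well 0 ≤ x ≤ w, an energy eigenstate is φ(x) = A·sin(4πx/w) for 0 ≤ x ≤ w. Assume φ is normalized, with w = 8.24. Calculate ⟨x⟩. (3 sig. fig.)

⟨x⟩ ≈ 4.12

By definition ⟨x⟩ = ∫ x |φ(x)|² dx.
Using sin²θ = (1 − cos 2θ)/2, since the A² factors cancel between numerator and denominator, ⟨x⟩ = w/2.
Putting w = 8.24 gives 4.120.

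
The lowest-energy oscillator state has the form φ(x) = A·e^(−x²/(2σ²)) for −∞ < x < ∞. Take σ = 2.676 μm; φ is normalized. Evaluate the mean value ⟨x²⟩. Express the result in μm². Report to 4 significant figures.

⟨x^2⟩ ≈ 3.580 μm^2

The expectation value is the |φ|²-weighted average of x^2: ∫ x^2|φ|² dx.
Evaluating both integrals, ⟨x²⟩ = σ^2/2.
Putting σ = 2.676 gives 3.5805.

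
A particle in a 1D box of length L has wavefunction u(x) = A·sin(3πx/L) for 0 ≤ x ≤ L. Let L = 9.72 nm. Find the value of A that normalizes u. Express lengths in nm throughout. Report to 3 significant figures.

The normalization condition is ∫|u|² dx = 1 from 0 to L.
Using sin²θ = (1 − cos 2θ)/2, ∫|u|² dx = A²·(L/2).
So A² = (L/2)^(−1).
Substituting L = 9.72 gives A² = 0.2058, so A = 0.4536.

A ≈ 0.454 nm^(-1/2)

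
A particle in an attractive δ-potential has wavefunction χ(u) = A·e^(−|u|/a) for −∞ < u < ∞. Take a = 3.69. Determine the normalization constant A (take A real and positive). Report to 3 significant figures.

A ≈ 0.521

The normalization condition is ∫|χ|² du = 1 from −∞ to ∞.
Using ∫₀^∞ uⁿ e^(−αu) du = n!/αⁿ⁺¹, with χ = A·e^(−|u|/a), the integral evaluates to A²·[a].
Setting this equal to 1 gives A² = 1/(a).
With a = 3.69: A² = 0.2710 and A = 0.5206.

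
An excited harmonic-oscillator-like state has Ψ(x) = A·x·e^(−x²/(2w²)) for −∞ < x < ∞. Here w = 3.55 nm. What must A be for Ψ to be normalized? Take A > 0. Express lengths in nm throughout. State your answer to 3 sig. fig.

Require ∫ |Ψ|² dx = 1 over the whole domain.
Carrying out the integral gives A² · √(π)·w^3/2.
So A² = (√(π)·w^3/2)^(−1).
With w = 3.55: A² = 0.02522 and A = 0.1588.

A ≈ 0.159 nm^(-3/2)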